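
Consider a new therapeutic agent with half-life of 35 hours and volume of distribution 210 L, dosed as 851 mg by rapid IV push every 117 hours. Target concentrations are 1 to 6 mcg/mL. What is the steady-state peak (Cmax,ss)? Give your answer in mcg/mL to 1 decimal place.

τ/t½ = 117/35 ≈ 3.3429, so fraction remaining f = (1/2)^(117/35) ≈ 0.0986.
At steady state, accumulation factor R = 1/(1 − e^(−kτ)) ≈ 1.1094.
Each bolus raises the concentration by D/Vd = 851/210 ≈ 4.052 mcg/mL.
Steady-state peak Cmax,ss = C₀·R ≈ 4.052 × 1.1094 ≈ 4.495 mcg/mL.
Peak 4.5 mcg/mL vs MTC 6 mcg/mL: below toxic threshold.

4.5 mcg/mL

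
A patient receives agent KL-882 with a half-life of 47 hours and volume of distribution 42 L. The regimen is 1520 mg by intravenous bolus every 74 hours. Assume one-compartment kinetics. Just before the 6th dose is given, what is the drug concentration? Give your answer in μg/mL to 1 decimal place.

f = (1/2)^(τ/t½) = (1/2)^(74/47) ≈ 0.3358.
C₀ = D/Vd = 1520/42 ≈ 36.190 μg/mL.
Before the 6th dose, 5 doses have been given. Superposition: Cmin = C₀·(f + f² + … + f^5).
≈ 36.190 × (0.3358 + 0.1128 + 0.0379 + 0.0127 + 0.0043) ≈ 36.190 × 0.5035 ≈ 18.222 μg/mL.

18.2 μg/mL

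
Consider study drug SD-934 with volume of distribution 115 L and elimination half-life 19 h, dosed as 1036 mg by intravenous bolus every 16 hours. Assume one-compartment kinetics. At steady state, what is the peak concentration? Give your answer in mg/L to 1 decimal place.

20.4 mg/L

τ/t½ = 16/19 ≈ 0.84211, so fraction remaining f = (1/2)^(16/19) ≈ 0.5578.
At steady state, accumulation factor R = 1/(1 − e^(−kτ)) ≈ 2.2614.
Each bolus raises the concentration by D/Vd = 1036/115 ≈ 9.009 mg/L.
Steady-state peak Cmax,ss = C₀·R ≈ 9.009 × 2.2614 ≈ 20.373 mg/L.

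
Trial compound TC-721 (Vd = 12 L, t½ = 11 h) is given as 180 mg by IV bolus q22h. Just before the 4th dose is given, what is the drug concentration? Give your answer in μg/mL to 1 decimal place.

f = (1/2)^(τ/t½) = (1/2)^(22/11) ≈ 0.2500.
C₀ = D/Vd = 180/12 ≈ 15.000 μg/mL.
Before the 4th dose, 3 doses have been given. Superposition: Cmin = C₀·(f + f² + … + f^3).
≈ 15.000 × (0.2500 + 0.0625 + 0.0156) ≈ 15.000 × 0.3281 ≈ 4.921 μg/mL.

4.9 μg/mL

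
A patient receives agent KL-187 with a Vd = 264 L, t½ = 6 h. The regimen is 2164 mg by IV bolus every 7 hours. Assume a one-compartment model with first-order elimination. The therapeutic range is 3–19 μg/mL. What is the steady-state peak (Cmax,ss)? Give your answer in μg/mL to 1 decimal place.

14.8 μg/mL

Over one 7-h interval, 7/6 ≈ 1.1667 half-lives elapse, leaving f ≈ 0.4454 of each dose.
At steady state, accumulation factor R = 1/(1 − e^(−kτ)) ≈ 1.8031.
Single-dose peak C₀ = D/Vd = 2164/264 ≈ 8.197 μg/mL.
Steady-state peak Cmax,ss = C₀·R ≈ 8.197 × 1.8031 ≈ 14.780 μg/mL.
Peak 14.8 μg/mL vs MTC 19 μg/mL: below toxic threshold.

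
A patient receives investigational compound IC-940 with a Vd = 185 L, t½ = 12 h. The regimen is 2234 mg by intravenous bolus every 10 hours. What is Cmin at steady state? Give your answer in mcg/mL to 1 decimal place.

k = ln2/t½ = ln2/12 ≈ 0.057762 h⁻¹; fraction remaining f = e^(−kτ) = e^(−0.057762×10) ≈ 0.5612.
Each bolus raises the concentration by D/Vd = 2234/185 ≈ 12.076 mcg/mL.
Steady-state trough Cmin,ss = C₀·f/(1−f) ≈ 12.076 × 0.5612/0.4388 ≈ 15.445 mcg/mL.

15.4 mcg/mL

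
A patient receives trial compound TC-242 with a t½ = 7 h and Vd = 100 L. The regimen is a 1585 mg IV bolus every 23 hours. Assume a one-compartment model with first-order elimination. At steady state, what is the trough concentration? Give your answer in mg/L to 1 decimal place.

1.8 mg/L

Over one 23-h interval, 23/7 ≈ 3.2857 half-lives elapse, leaving f ≈ 0.1025 of each dose.
Accumulation ratio R = 1/(1 − f) ≈ 1/0.8975 ≈ 1.1142.
Each bolus raises the concentration by D/Vd = 1585/100 ≈ 15.850 mg/L.
Steady-state peak Cmax,ss = C₀·R ≈ 15.850 × 1.1142 ≈ 17.660 mg/L.
One interval later, Cmin,ss = Cmax,ss·e^(−kτ) ≈ 17.660 × 0.1025 ≈ 1.810 mg/L.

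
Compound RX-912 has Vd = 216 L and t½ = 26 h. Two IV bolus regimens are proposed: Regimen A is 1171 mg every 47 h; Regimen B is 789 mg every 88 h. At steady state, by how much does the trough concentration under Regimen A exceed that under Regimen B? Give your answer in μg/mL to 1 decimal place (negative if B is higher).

1.8 μg/mL

Regimen A: f = (1/2)^(47/26) ≈ 0.2856; Cmin,ss = (1171/216)·f/(1−f) ≈ 2.167 μg/mL.
Regimen B: f = (1/2)^(88/26) ≈ 0.0957; Cmin,ss = (789/216)·f/(1−f) ≈ 0.387 μg/mL.
Difference ≈ 2.167 − 0.387 ≈ 1.780 μg/mL.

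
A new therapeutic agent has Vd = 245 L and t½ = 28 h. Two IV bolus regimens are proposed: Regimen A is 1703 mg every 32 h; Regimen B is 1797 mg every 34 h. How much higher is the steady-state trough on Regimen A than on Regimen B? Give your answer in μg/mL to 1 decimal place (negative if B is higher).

0.2 μg/mL

Regimen A: f = (1/2)^(32/28) ≈ 0.4529; Cmin,ss = (1703/245)·f/(1−f) ≈ 5.754 μg/mL.
Regimen B: f = (1/2)^(34/28) ≈ 0.4310; Cmin,ss = (1797/245)·f/(1−f) ≈ 5.556 μg/mL.
Difference ≈ 5.754 − 5.556 ≈ 0.198 μg/mL.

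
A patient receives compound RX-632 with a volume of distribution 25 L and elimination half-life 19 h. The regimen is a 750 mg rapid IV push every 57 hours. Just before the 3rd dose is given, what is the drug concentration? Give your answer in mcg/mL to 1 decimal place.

4.2 mcg/mL

f = (1/2)^(τ/t½) = (1/2)^(57/19) ≈ 0.1250.
C₀ = D/Vd = 750/25 ≈ 30.000 mcg/mL.
Before the 3rd dose, 2 doses have been given. Superposition: Cmin = C₀·(f + f²).
≈ 30.000 × (0.1250 + 0.0156) ≈ 30.000 × 0.1406 ≈ 4.218 mcg/mL.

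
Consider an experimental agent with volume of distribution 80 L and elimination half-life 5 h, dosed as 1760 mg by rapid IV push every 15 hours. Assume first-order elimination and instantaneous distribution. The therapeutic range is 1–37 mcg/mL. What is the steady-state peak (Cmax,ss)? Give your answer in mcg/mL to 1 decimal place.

25.1 mcg/mL

τ = 15 h = 3 half-lives, so f = (1/2)^3 = 0.125.
At steady state, R = 1/(1 − 0.125) = 8/7.
Single-dose peak C₀ = D/Vd = 1760/80 = 22 mcg/mL.
Steady-state peak Cmax,ss = C₀·R = 22 × 8/7 ≈ 25.143 mcg/mL.
Peak 25.1 mcg/mL vs MTC 37 mcg/mL: below toxic threshold.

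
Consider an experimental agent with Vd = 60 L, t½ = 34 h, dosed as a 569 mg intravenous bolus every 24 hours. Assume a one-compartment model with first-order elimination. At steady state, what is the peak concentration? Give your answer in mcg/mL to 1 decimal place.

k = ln2/t½ = ln2/34 ≈ 0.020387 h⁻¹; fraction remaining f = e^(−kτ) = e^(−0.020387×24) ≈ 0.6131.
Accumulation ratio R = 1/(1 − f) ≈ 1/0.3869 ≈ 2.5846.
Single-dose peak C₀ = D/Vd = 569/60 ≈ 9.483 mcg/mL.
Steady-state peak Cmax,ss = C₀·R ≈ 9.483 × 2.5846 ≈ 24.510 mcg/mL.

24.5 mcg/mL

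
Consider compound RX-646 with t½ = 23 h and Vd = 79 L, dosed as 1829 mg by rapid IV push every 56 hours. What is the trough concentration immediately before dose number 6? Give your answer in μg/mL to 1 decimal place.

f = (1/2)^(τ/t½) = (1/2)^(56/23) ≈ 0.1850.
C₀ = D/Vd = 1829/79 ≈ 23.152 μg/mL.
Before the 6th dose, 5 doses have been given. Superposition: Cmin = C₀·(f + f² + … + f^5).
≈ 23.152 × (0.1850 + 0.0342 + 0.0063 + 0.0012 + 0.0002) ≈ 23.152 × 0.2269 ≈ 5.253 μg/mL.

5.3 μg/mL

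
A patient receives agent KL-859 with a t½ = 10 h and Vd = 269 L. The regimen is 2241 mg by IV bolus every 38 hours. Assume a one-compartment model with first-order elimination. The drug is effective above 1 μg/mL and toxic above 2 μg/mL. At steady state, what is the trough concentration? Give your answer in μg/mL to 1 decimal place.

0.6 μg/mL

k = ln2/t½ = ln2/10 ≈ 0.069315 h⁻¹; fraction remaining f = e^(−kτ) = e^(−0.069315×38) ≈ 0.0718.
Accumulation ratio R = 1/(1 − f) ≈ 1/0.9282 ≈ 1.0774.
Single-dose peak C₀ = D/Vd = 2241/269 ≈ 8.331 μg/mL.
Steady-state peak Cmax,ss = C₀·R ≈ 8.331 × 1.0774 ≈ 8.976 μg/mL.
One interval later, Cmin,ss = Cmax,ss·e^(−kτ) ≈ 8.976 × 0.0718 ≈ 0.644 μg/mL.
Trough 0.6 μg/mL vs MEC 1 μg/mL: subtherapeutic.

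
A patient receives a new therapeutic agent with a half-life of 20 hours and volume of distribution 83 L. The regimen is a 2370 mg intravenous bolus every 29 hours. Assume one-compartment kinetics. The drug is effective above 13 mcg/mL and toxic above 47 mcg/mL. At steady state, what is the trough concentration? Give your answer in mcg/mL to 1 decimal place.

16.5 mcg/mL

k = ln2/t½ = ln2/20 ≈ 0.034657 h⁻¹; fraction remaining f = e^(−kτ) = e^(−0.034657×29) ≈ 0.3660.
Accumulation ratio R = 1/(1 − f) ≈ 1/0.6340 ≈ 1.5773.
Each bolus raises the concentration by D/Vd = 2370/83 ≈ 28.554 mcg/mL.
Steady-state peak Cmax,ss = C₀·R ≈ 28.554 × 1.5773 ≈ 45.038 mcg/mL.
Steady-state trough Cmin,ss = Cmax,ss·f ≈ 45.038 × 0.3660 ≈ 16.484 mcg/mL.
Trough 16.5 mcg/mL vs MEC 13 mcg/mL: adequate.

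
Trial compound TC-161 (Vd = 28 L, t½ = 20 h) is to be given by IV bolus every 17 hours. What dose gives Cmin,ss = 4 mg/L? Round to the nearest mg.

90 mg

τ/t½ = 17/20 ≈ 0.85, so f = (1/2)^(17/20) ≈ 0.554785.
Cmin,ss = (D/Vd)·f/(1−f), so D = Cmin,ss·Vd·(1−f)/f.
D = 4 × 28 × (1−f)/f ≈ 4 × 28 × 0.80250 ≈ 89.88 mg.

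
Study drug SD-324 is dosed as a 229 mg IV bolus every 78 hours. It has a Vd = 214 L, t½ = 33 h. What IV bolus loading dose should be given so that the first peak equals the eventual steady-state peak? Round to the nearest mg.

284 mg

f = (1/2)^(78/33) ≈ 0.194301; accumulation ratio R = 1/(1−f) ≈ 1.24116.
Loading dose to hit Cmax,ss on first dose: D_load = D_maint·R ≈ 229 × 1.24116 ≈ 284.23 mg.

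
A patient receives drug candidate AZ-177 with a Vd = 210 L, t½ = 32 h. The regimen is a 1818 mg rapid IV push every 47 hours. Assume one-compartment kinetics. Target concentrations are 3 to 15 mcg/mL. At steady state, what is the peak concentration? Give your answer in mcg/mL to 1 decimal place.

13.6 mcg/mL

Over one 47-h interval, 47/32 ≈ 1.4688 half-lives elapse, leaving f ≈ 0.3613 of each dose.
Accumulation ratio R = 1/(1 − f) ≈ 1/0.6387 ≈ 1.5657.
Single-dose peak C₀ = D/Vd = 1818/210 ≈ 8.657 mcg/mL.
Steady-state peak Cmax,ss = C₀·R ≈ 8.657 × 1.5657 ≈ 13.554 mcg/mL.
Peak 13.6 mcg/mL vs MTC 15 mcg/mL: below toxic threshold.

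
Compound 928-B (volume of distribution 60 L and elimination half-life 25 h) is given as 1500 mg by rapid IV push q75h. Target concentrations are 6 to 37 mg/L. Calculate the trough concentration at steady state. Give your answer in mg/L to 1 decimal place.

The dosing interval is 3 half-lives, so f = 2^(−3) = 0.125.
Accumulation ratio R = 1/(1 − f) = 1/0.875 = 8/7.
Single-dose peak C₀ = D/Vd = 1500/60 = 25 mg/L.
Steady-state peak Cmax,ss = C₀·R = 25 × 8/7 ≈ 28.571 mg/L.
Steady-state trough Cmin,ss = Cmax,ss·f ≈ 28.571 × 0.125 ≈ 3.571 mg/L.
Trough 3.6 mg/L vs MEC 6 mg/L: subtherapeutic.

3.6 mg/L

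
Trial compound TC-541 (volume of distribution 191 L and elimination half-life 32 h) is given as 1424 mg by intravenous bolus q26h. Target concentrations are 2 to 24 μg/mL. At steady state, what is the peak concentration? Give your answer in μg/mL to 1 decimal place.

17.3 μg/mL

k = ln2/t½ = ln2/32 ≈ 0.021661 h⁻¹; fraction remaining f = e^(−kτ) = e^(−0.021661×26) ≈ 0.5694.
Accumulation ratio R = 1/(1 − f) ≈ 1/0.4306 ≈ 2.3223.
Each bolus raises the concentration by D/Vd = 1424/191 ≈ 7.455 μg/mL.
Steady-state peak Cmax,ss = C₀·R ≈ 7.455 × 2.3223 ≈ 17.313 μg/mL.
Peak 17.3 μg/mL vs MTC 24 μg/mL: below toxic threshold.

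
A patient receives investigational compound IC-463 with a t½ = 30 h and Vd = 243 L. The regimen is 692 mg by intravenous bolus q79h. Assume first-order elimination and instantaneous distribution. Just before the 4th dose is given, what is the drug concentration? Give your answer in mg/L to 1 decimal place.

0.5 mg/L

f = (1/2)^(τ/t½) = (1/2)^(79/30) ≈ 0.1612.
C₀ = D/Vd = 692/243 ≈ 2.848 mg/L.
Before the 4th dose, 3 doses have been given. Superposition: Cmin = C₀·(f + f² + … + f^3).
≈ 2.848 × (0.1612 + 0.0260 + 0.0042) ≈ 2.848 × 0.1914 ≈ 0.545 mg/L.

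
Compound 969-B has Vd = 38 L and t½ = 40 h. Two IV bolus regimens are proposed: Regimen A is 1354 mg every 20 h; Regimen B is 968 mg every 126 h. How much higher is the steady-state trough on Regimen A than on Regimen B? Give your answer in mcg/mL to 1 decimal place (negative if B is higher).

Regimen A: f = (1/2)^(20/40) ≈ 0.7071; Cmin,ss = (1354/38)·f/(1−f) ≈ 86.019 mcg/mL.
Regimen B: f = (1/2)^(126/40) ≈ 0.1127; Cmin,ss = (968/38)·f/(1−f) ≈ 3.236 mcg/mL.
Difference ≈ 86.019 − 3.236 ≈ 82.783 mcg/mL.

82.8 mcg/mL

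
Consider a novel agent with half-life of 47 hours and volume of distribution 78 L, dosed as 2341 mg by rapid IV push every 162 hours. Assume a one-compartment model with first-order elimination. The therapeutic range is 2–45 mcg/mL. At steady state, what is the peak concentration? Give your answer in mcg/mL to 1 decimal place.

τ/t½ = 162/47 ≈ 3.4468, so fraction remaining f = (1/2)^(162/47) ≈ 0.0917.
Accumulation ratio R = 1/(1 − f) ≈ 1/0.9083 ≈ 1.1010.
Single-dose peak C₀ = D/Vd = 2341/78 ≈ 30.013 mcg/mL.
Cmax,ss = C₀/(1 − f) ≈ 30.013/0.9083 ≈ 33.043 mcg/mL.
Peak 33.0 mcg/mL vs MTC 45 mcg/mL: below toxic threshold.

33.0 mcg/mL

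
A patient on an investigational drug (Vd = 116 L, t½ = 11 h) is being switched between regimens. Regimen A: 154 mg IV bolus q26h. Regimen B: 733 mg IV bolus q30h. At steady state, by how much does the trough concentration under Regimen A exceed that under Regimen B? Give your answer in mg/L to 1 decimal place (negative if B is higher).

-0.8 mg/L

Regimen A: f = (1/2)^(26/11) ≈ 0.1943; Cmin,ss = (154/116)·f/(1−f) ≈ 0.320 mg/L.
Regimen B: f = (1/2)^(30/11) ≈ 0.1510; Cmin,ss = (733/116)·f/(1−f) ≈ 1.124 mg/L.
Difference ≈ 0.320 − 1.124 ≈ -0.804 mg/L.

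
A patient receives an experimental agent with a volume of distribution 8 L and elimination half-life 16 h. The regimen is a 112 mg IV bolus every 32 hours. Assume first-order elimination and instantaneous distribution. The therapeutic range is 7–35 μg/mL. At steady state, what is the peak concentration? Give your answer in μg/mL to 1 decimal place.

18.7 μg/mL

τ = 32 h = 2 half-lives, so f = (1/2)^2 = 0.25.
At steady state, R = 1/(1 − 0.25) = 4/3.
Single-dose peak C₀ = D/Vd = 112/8 = 14 μg/mL.
Steady-state peak Cmax,ss = C₀·R = 14 × 4/3 ≈ 18.667 μg/mL.
Peak 18.7 μg/mL vs MTC 35 μg/mL: below toxic threshold.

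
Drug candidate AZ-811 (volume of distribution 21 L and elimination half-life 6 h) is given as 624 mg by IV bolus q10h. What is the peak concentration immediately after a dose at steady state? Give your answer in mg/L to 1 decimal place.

τ/t½ = 10/6 ≈ 1.6667, so fraction remaining f = (1/2)^(10/6) ≈ 0.3150.
Accumulation ratio R = 1/(1 − f) ≈ 1/0.6850 ≈ 1.4599.
Single-dose peak C₀ = D/Vd = 624/21 ≈ 29.714 mg/L.
Steady-state peak Cmax,ss = C₀·R ≈ 29.714 × 1.4599 ≈ 43.379 mg/L.

43.4 mg/L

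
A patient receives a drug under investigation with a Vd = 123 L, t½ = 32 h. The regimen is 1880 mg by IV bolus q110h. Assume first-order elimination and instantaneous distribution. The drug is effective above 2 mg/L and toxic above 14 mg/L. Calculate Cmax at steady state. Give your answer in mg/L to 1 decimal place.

Over one 110-h interval, 110/32 ≈ 3.4375 half-lives elapse, leaving f ≈ 0.0923 of each dose.
Accumulation ratio R = 1/(1 − f) ≈ 1/0.9077 ≈ 1.1017.
Each bolus raises the concentration by D/Vd = 1880/123 ≈ 15.285 mg/L.
Steady-state peak Cmax,ss = C₀·R ≈ 15.285 × 1.1017 ≈ 16.839 mg/L.
Peak 16.8 mg/L vs MTC 14 mg/L: exceeds toxic threshold.

16.8 mg/L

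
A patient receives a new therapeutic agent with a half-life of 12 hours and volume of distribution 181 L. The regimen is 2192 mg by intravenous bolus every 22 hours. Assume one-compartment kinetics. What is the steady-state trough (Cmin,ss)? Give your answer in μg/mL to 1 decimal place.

k = ln2/t½ = ln2/12 ≈ 0.057762 h⁻¹; fraction remaining f = e^(−kτ) = e^(−0.057762×22) ≈ 0.2806.
Single-dose peak C₀ = D/Vd = 2192/181 ≈ 12.110 μg/mL.
Steady-state trough Cmin,ss = C₀·f/(1−f) ≈ 12.110 × 0.2806/0.7194 ≈ 4.723 μg/mL.

4.7 μg/mL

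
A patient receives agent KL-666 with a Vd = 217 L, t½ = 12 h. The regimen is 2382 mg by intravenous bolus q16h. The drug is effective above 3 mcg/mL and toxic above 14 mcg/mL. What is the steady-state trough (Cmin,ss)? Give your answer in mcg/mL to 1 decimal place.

τ/t½ = 16/12 ≈ 1.3333, so fraction remaining f = (1/2)^(16/12) ≈ 0.3969.
Each bolus raises the concentration by D/Vd = 2382/217 ≈ 10.977 mcg/mL.
Steady-state trough Cmin,ss = C₀·f/(1−f) ≈ 10.977 × 0.3969/0.6031 ≈ 7.224 mcg/mL.
Trough 7.2 mcg/mL vs MEC 3 mcg/mL: adequate.

7.2 mcg/mL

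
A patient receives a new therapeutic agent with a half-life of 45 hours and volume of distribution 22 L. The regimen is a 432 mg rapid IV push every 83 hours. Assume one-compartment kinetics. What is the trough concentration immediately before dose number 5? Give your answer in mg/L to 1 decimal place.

7.5 mg/L

f = (1/2)^(τ/t½) = (1/2)^(83/45) ≈ 0.2785.
C₀ = D/Vd = 432/22 ≈ 19.636 mg/L.
Before the 5th dose, 4 doses have been given. Superposition: Cmin = C₀·(f + f² + … + f^4).
≈ 19.636 × (0.2785 + 0.0776 + 0.0216 + 0.0060) ≈ 19.636 × 0.3837 ≈ 7.534 mg/L.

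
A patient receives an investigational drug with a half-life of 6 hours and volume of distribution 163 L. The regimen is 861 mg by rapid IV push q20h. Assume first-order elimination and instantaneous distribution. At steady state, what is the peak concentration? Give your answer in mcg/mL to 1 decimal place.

τ/t½ = 20/6 ≈ 3.3333, so fraction remaining f = (1/2)^(20/6) ≈ 0.0992.
Accumulation ratio R = 1/(1 − f) ≈ 1/0.9008 ≈ 1.1101.
Single-dose peak C₀ = D/Vd = 861/163 ≈ 5.282 mcg/mL.
Cmax,ss = C₀/(1 − f) ≈ 5.282/0.9008 ≈ 5.864 mcg/mL.

5.9 mcg/mL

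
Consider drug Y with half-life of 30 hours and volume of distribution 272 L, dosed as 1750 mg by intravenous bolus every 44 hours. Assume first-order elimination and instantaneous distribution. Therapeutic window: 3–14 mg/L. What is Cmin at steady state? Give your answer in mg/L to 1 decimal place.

k = ln2/t½ = ln2/30 ≈ 0.023105 h⁻¹; fraction remaining f = e^(−kτ) = e^(−0.023105×44) ≈ 0.3618.
Single-dose peak C₀ = D/Vd = 1750/272 ≈ 6.434 mg/L.
Steady-state trough Cmin,ss = C₀·f/(1−f) ≈ 6.434 × 0.3618/0.6382 ≈ 3.647 mg/L.
Trough 3.6 mg/L vs MEC 3 mg/L: adequate.

3.6 mg/L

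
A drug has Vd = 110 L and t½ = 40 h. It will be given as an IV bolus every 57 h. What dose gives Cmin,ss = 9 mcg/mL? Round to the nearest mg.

τ/t½ = 57/40 ≈ 1.425, so f = (1/2)^(57/40) ≈ 0.372419.
Cmin,ss = (D/Vd)·f/(1−f), so D = Cmin,ss·Vd·(1−f)/f.
D = 9 × 110 × (1−f)/f ≈ 9 × 110 × 1.68515 ≈ 1668.30 mg.

1668 mg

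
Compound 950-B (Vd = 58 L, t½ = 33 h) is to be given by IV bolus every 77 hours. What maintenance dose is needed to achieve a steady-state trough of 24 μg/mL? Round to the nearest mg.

τ/t½ = 77/33 ≈ 2.3333, so f = (1/2)^(77/33) ≈ 0.198425.
Cmin,ss = (D/Vd)·f/(1−f), so D = Cmin,ss·Vd·(1−f)/f.
D = 24 × 58 × (1−f)/f ≈ 24 × 58 × 4.03969 ≈ 5623.25 mg.

5623 mg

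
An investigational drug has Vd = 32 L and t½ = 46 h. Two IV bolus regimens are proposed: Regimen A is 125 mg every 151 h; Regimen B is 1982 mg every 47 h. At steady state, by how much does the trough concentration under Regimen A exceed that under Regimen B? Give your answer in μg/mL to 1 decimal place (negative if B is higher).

-59.7 μg/mL

Regimen A: f = (1/2)^(151/46) ≈ 0.1028; Cmin,ss = (125/32)·f/(1−f) ≈ 0.448 μg/mL.
Regimen B: f = (1/2)^(47/46) ≈ 0.4925; Cmin,ss = (1982/32)·f/(1−f) ≈ 60.107 μg/mL.
Difference ≈ 0.448 − 60.107 ≈ -59.659 μg/mL.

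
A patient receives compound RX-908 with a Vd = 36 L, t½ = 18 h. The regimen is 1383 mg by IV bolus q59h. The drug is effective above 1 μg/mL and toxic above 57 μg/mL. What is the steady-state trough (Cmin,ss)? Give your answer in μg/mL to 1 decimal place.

τ/t½ = 59/18 ≈ 3.2778, so fraction remaining f = (1/2)^(59/18) ≈ 0.1031.
At steady state, accumulation factor R = 1/(1 − e^(−kτ)) ≈ 1.1150.
Each bolus raises the concentration by D/Vd = 1383/36 ≈ 38.417 μg/mL.
Cmax,ss = C₀/(1 − f) ≈ 38.417/0.8969 ≈ 42.833 μg/mL.
Steady-state trough Cmin,ss = Cmax,ss·f ≈ 42.833 × 0.1031 ≈ 4.416 μg/mL.
Trough 4.4 μg/mL vs MEC 1 μg/mL: adequate.

4.4 μg/mL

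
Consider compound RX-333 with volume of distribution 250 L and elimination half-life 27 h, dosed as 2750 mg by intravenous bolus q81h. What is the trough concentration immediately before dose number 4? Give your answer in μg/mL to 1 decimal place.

f = (1/2)^(τ/t½) = (1/2)^(81/27) ≈ 0.1250.
C₀ = D/Vd = 2750/250 ≈ 11.000 μg/mL.
Before the 4th dose, 3 doses have been given. Superposition: Cmin = C₀·(f + f² + … + f^3).
≈ 11.000 × (0.1250 + 0.0156 + 0.0020) ≈ 11.000 × 0.1426 ≈ 1.569 μg/mL.

1.6 μg/mL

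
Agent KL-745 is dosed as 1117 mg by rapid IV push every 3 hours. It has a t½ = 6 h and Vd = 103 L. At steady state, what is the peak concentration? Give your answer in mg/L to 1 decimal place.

Over one 3-h interval, 3/6 ≈ 0.5 half-lives elapse, leaving f ≈ 0.7071 of each dose.
At steady state, accumulation factor R = 1/(1 − e^(−kτ)) ≈ 3.4141.
Single-dose peak C₀ = D/Vd = 1117/103 ≈ 10.845 mg/L.
Steady-state peak Cmax,ss = C₀·R ≈ 10.845 × 3.4141 ≈ 37.026 mg/L.

37.0 mg/L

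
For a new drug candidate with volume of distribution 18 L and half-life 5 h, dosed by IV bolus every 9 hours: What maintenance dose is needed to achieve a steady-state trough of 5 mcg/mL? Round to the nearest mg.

τ/t½ = 9/5 ≈ 1.8, so f = (1/2)^(9/5) ≈ 0.287175.
Cmin,ss = (D/Vd)·f/(1−f), so D = Cmin,ss·Vd·(1−f)/f.
D = 5 × 18 × (1−f)/f ≈ 5 × 18 × 2.48220 ≈ 223.40 mg.

223 mg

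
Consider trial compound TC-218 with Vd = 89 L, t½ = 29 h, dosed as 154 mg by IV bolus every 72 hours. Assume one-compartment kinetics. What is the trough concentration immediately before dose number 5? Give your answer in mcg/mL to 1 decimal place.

0.4 mcg/mL

f = (1/2)^(τ/t½) = (1/2)^(72/29) ≈ 0.1789.
C₀ = D/Vd = 154/89 ≈ 1.730 mcg/mL.
Before the 5th dose, 4 doses have been given. Superposition: Cmin = C₀·(f + f² + … + f^4).
≈ 1.730 × (0.1789 + 0.0320 + 0.0057 + 0.0010) ≈ 1.730 × 0.2176 ≈ 0.376 mcg/mL.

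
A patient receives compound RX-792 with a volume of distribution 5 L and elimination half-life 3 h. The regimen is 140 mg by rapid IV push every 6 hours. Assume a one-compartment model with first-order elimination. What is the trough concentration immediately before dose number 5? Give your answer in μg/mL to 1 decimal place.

f = (1/2)^(τ/t½) = (1/2)^(6/3) ≈ 0.2500.
C₀ = D/Vd = 140/5 ≈ 28.000 μg/mL.
Before the 5th dose, 4 doses have been given. Superposition: Cmin = C₀·(f + f² + … + f^4).
≈ 28.000 × (0.2500 + 0.0625 + 0.0156 + 0.0039) ≈ 28.000 × 0.3320 ≈ 9.296 μg/mL.

9.3 μg/mL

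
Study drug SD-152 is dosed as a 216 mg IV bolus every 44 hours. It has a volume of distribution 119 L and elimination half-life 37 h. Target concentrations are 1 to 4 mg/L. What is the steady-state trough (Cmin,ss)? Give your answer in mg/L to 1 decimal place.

k = ln2/t½ = ln2/37 ≈ 0.018734 h⁻¹; fraction remaining f = e^(−kτ) = e^(−0.018734×44) ≈ 0.4385.
Each bolus raises the concentration by D/Vd = 216/119 ≈ 1.815 mg/L.
Steady-state trough Cmin,ss = C₀·f/(1−f) ≈ 1.815 × 0.4385/0.5615 ≈ 1.417 mg/L.
Trough 1.4 mg/L vs MEC 1 mg/L: adequate.

1.4 mg/L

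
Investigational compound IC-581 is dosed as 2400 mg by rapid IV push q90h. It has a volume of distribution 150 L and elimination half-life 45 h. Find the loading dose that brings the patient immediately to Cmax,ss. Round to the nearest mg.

3200 mg

f = (1/2)^(90/45) ≈ 0.250000; accumulation ratio R = 1/(1−f) ≈ 1.33333.
Loading dose to hit Cmax,ss on first dose: D_load = D_maint·R ≈ 2400 × 1.33333 ≈ 3199.99 mg.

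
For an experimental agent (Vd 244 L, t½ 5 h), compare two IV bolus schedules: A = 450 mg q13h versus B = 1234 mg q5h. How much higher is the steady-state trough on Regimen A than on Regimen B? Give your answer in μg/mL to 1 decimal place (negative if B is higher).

-4.7 μg/mL

Regimen A: f = (1/2)^(13/5) ≈ 0.1649; Cmin,ss = (450/244)·f/(1−f) ≈ 0.364 μg/mL.
Regimen B: f = (1/2)^(5/5) ≈ 0.5000; Cmin,ss = (1234/244)·f/(1−f) ≈ 5.057 μg/mL.
Difference ≈ 0.364 − 5.057 ≈ -4.693 μg/mL.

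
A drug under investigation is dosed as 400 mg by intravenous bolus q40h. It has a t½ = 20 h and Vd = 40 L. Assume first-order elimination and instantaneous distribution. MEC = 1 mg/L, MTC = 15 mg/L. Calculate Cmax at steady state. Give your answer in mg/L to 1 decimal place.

13.3 mg/L

The dosing interval is 2 half-lives, so f = 2^(−2) = 0.25.
At steady state, R = 1/(1 − 0.25) = 4/3.
Single-dose peak C₀ = D/Vd = 400/40 = 10 mg/L.
Steady-state peak Cmax,ss = C₀·R = 10 × 4/3 ≈ 13.333 mg/L.
Peak 13.3 mg/L vs MTC 15 mg/L: below toxic threshold.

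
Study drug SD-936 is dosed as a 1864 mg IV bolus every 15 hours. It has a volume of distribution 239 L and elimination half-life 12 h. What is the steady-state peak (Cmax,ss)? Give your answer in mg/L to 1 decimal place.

k = ln2/t½ = ln2/12 ≈ 0.057762 h⁻¹; fraction remaining f = e^(−kτ) = e^(−0.057762×15) ≈ 0.4204.
Accumulation ratio R = 1/(1 − f) ≈ 1/0.5796 ≈ 1.7253.
Each bolus raises the concentration by D/Vd = 1864/239 ≈ 7.799 mg/L.
Steady-state peak Cmax,ss = C₀·R ≈ 7.799 × 1.7253 ≈ 13.456 mg/L.

13.5 mg/L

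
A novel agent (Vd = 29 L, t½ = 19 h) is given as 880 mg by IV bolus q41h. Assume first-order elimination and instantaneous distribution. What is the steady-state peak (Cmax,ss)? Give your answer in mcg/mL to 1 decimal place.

τ/t½ = 41/19 ≈ 2.1579, so fraction remaining f = (1/2)^(41/19) ≈ 0.2241.
At steady state, accumulation factor R = 1/(1 − e^(−kτ)) ≈ 1.2888.
Each bolus raises the concentration by D/Vd = 880/29 ≈ 30.345 mcg/mL.
Cmax,ss = C₀/(1 − f) ≈ 30.345/0.7759 ≈ 39.109 mcg/mL.

39.1 mcg/mL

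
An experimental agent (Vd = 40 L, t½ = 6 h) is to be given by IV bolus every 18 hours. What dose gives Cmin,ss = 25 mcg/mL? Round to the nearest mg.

τ/t½ = 18/6 ≈ 3, so f = (1/2)^(18/6) ≈ 0.125000.
Cmin,ss = (D/Vd)·f/(1−f), so D = Cmin,ss·Vd·(1−f)/f.
D = 25 × 40 × (1−f)/f ≈ 25 × 40 × 7.00000 ≈ 7000.00 mg.

7000 mg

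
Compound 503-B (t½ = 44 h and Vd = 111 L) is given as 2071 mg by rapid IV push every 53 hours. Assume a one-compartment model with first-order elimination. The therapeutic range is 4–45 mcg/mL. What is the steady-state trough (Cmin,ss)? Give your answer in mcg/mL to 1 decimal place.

Over one 53-h interval, 53/44 ≈ 1.2045 half-lives elapse, leaving f ≈ 0.4339 of each dose.
Each bolus raises the concentration by D/Vd = 2071/111 ≈ 18.658 mcg/mL.
Steady-state trough Cmin,ss = C₀·f/(1−f) ≈ 18.658 × 0.4339/0.5661 ≈ 14.301 mcg/mL.
Trough 14.3 mcg/mL vs MEC 4 mcg/mL: adequate.

14.3 mcg/mL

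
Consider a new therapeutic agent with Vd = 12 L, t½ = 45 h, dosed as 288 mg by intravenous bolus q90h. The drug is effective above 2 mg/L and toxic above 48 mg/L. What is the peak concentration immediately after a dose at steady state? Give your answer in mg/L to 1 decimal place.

The dosing interval is 2 half-lives, so f = 2^(−2) = 0.25.
At steady state, R = 1/(1 − 0.25) = 4/3.
Single-dose peak C₀ = D/Vd = 288/12 = 24 mg/L.
Steady-state peak Cmax,ss = C₀·R = 24 × 4/3 ≈ 32.000 mg/L.
Peak 32.0 mg/L vs MTC 48 mg/L: below toxic threshold.

32.0 mg/L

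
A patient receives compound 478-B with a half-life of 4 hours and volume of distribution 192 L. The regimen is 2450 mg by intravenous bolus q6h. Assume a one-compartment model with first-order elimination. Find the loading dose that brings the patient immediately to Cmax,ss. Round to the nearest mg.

3790 mg

f = (1/2)^(6/4) ≈ 0.353553; accumulation ratio R = 1/(1−f) ≈ 1.54692.
Loading dose to hit Cmax,ss on first dose: D_load = D_maint·R ≈ 2450 × 1.54692 ≈ 3789.95 mg.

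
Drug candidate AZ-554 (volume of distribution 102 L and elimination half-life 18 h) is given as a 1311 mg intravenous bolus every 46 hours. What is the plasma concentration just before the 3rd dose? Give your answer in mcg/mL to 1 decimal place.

2.6 mcg/mL

f = (1/2)^(τ/t½) = (1/2)^(46/18) ≈ 0.1701.
C₀ = D/Vd = 1311/102 ≈ 12.853 mcg/mL.
Before the 3rd dose, 2 doses have been given. Superposition: Cmin = C₀·(f + f²).
≈ 12.853 × (0.1701 + 0.0289) ≈ 12.853 × 0.1990 ≈ 2.558 mcg/mL.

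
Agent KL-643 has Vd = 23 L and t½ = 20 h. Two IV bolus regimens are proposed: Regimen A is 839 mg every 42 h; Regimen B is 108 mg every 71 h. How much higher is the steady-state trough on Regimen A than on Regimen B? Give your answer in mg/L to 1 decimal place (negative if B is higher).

Regimen A: f = (1/2)^(42/20) ≈ 0.2333; Cmin,ss = (839/23)·f/(1−f) ≈ 11.100 mg/L.
Regimen B: f = (1/2)^(71/20) ≈ 0.0854; Cmin,ss = (108/23)·f/(1−f) ≈ 0.438 mg/L.
Difference ≈ 11.100 − 0.438 ≈ 10.662 mg/L.

10.7 mg/L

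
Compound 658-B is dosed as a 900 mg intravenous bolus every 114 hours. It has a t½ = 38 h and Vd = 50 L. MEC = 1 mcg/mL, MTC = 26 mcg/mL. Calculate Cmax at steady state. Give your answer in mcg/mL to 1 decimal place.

20.6 mcg/mL

τ = 114 h = 3 half-lives, so f = (1/2)^3 = 0.125.
At steady state, R = 1/(1 − 0.125) = 8/7.
Single-dose peak C₀ = D/Vd = 900/50 = 18 mcg/mL.
Steady-state peak Cmax,ss = C₀·R = 18 × 8/7 ≈ 20.571 mcg/mL.
Peak 20.6 mcg/mL vs MTC 26 mcg/mL: below toxic threshold.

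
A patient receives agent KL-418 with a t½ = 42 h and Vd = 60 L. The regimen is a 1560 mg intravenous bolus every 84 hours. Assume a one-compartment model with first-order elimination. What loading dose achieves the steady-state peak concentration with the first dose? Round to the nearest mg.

f = (1/2)^(84/42) ≈ 0.250000; accumulation ratio R = 1/(1−f) ≈ 1.33333.
Loading dose to hit Cmax,ss on first dose: D_load = D_maint·R ≈ 1560 × 1.33333 ≈ 2079.99 mg.

2080 mg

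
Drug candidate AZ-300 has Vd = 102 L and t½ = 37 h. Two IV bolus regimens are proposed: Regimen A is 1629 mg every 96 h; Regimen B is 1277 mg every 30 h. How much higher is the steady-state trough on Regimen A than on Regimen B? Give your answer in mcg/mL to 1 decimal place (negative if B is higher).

-13.4 mcg/mL

Regimen A: f = (1/2)^(96/37) ≈ 0.1656; Cmin,ss = (1629/102)·f/(1−f) ≈ 3.170 mcg/mL.
Regimen B: f = (1/2)^(30/37) ≈ 0.5701; Cmin,ss = (1277/102)·f/(1−f) ≈ 16.603 mcg/mL.
Difference ≈ 3.170 − 16.603 ≈ -13.433 mcg/mL.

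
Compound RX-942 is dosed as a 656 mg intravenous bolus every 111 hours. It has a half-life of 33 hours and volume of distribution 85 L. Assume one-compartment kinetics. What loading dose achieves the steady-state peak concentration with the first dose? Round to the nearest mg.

727 mg

f = (1/2)^(111/33) ≈ 0.097150; accumulation ratio R = 1/(1−f) ≈ 1.10760.
Loading dose to hit Cmax,ss on first dose: D_load = D_maint·R ≈ 656 × 1.10760 ≈ 726.59 mg.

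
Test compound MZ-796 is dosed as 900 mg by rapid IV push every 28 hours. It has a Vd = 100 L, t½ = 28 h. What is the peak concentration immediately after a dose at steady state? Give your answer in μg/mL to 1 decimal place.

The dosing interval is 1 half-life, so f = 2^(−1) = 0.5.
Accumulation ratio R = 1/(1 − f) = 1/0.5 = 2/1.
Single-dose peak C₀ = D/Vd = 900/100 = 9 μg/mL.
Steady-state peak Cmax,ss = C₀·R = 9 × 2/1 ≈ 18.000 μg/mL.

18.0 μg/mL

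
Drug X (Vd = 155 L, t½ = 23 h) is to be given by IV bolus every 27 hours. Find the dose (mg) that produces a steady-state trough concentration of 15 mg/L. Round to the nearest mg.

τ/t½ = 27/23 ≈ 1.1739, so f = (1/2)^(27/23) ≈ 0.443218.
Cmin,ss = (D/Vd)·f/(1−f), so D = Cmin,ss·Vd·(1−f)/f.
D = 15 × 155 × (1−f)/f ≈ 15 × 155 × 1.25623 ≈ 2920.73 mg.

2921 mg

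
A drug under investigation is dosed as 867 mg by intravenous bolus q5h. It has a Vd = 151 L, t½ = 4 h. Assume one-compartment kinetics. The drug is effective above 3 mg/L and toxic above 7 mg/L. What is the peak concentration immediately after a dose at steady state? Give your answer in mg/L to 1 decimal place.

9.9 mg/L

τ/t½ = 5/4 ≈ 1.25, so fraction remaining f = (1/2)^(5/4) ≈ 0.4204.
At steady state, accumulation factor R = 1/(1 − e^(−kτ)) ≈ 1.7253.
Each bolus raises the concentration by D/Vd = 867/151 ≈ 5.742 mg/L.
Steady-state peak Cmax,ss = C₀·R ≈ 5.742 × 1.7253 ≈ 9.907 mg/L.
Peak 9.9 mg/L vs MTC 7 mg/L: exceeds toxic threshold.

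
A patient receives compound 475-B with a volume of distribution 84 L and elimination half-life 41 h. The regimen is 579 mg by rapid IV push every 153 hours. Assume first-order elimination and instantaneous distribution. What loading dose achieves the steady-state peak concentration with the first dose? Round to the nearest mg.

f = (1/2)^(153/41) ≈ 0.075274; accumulation ratio R = 1/(1−f) ≈ 1.08140.
Loading dose to hit Cmax,ss on first dose: D_load = D_maint·R ≈ 579 × 1.08140 ≈ 626.13 mg.

626 mg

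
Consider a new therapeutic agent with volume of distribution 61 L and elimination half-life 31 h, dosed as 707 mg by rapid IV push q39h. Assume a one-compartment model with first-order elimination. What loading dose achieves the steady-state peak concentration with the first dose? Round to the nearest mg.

1215 mg

f = (1/2)^(39/31) ≈ 0.418105; accumulation ratio R = 1/(1−f) ≈ 1.71852.
Loading dose to hit Cmax,ss on first dose: D_load = D_maint·R ≈ 707 × 1.71852 ≈ 1214.99 mg.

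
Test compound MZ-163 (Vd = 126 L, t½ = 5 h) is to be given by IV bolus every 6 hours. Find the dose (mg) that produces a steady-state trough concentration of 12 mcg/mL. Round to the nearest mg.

τ/t½ = 6/5 ≈ 1.2, so f = (1/2)^(6/5) ≈ 0.435275.
Cmin,ss = (D/Vd)·f/(1−f), so D = Cmin,ss·Vd·(1−f)/f.
D = 12 × 126 × (1−f)/f ≈ 12 × 126 × 1.29740 ≈ 1961.67 mg.

1962 mg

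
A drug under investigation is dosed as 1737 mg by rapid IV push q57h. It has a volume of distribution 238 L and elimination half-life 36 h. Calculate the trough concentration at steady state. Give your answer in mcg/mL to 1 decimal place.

τ/t½ = 57/36 ≈ 1.5833, so fraction remaining f = (1/2)^(57/36) ≈ 0.3337.
Single-dose peak C₀ = D/Vd = 1737/238 ≈ 7.298 mcg/mL.
Steady-state trough Cmin,ss = C₀·f/(1−f) ≈ 7.298 × 0.3337/0.6663 ≈ 3.655 mcg/mL.

3.7 mcg/mL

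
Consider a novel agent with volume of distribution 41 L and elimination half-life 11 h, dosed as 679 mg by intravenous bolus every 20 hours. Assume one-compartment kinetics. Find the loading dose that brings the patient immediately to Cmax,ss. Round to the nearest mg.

948 mg

f = (1/2)^(20/11) ≈ 0.283578; accumulation ratio R = 1/(1−f) ≈ 1.39583.
Loading dose to hit Cmax,ss on first dose: D_load = D_maint·R ≈ 679 × 1.39583 ≈ 947.77 mg.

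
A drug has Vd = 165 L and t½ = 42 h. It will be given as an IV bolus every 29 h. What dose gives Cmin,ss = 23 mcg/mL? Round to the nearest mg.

2329 mg

τ/t½ = 29/42 ≈ 0.69048, so f = (1/2)^(29/42) ≈ 0.619649.
Cmin,ss = (D/Vd)·f/(1−f), so D = Cmin,ss·Vd·(1−f)/f.
D = 23 × 165 × (1−f)/f ≈ 23 × 165 × 0.61382 ≈ 2329.45 mg.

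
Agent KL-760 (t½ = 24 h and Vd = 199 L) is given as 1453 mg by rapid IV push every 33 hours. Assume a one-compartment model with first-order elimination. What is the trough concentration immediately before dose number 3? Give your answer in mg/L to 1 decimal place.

3.9 mg/L

f = (1/2)^(τ/t½) = (1/2)^(33/24) ≈ 0.3856.
C₀ = D/Vd = 1453/199 ≈ 7.302 mg/L.
Before the 3rd dose, 2 doses have been given. Superposition: Cmin = C₀·(f + f²).
≈ 7.302 × (0.3856 + 0.1487) ≈ 7.302 × 0.5343 ≈ 3.901 mg/L.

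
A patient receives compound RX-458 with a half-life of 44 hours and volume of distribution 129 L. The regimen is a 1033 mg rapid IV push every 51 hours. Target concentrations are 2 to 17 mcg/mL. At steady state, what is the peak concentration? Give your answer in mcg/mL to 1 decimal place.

14.5 mcg/mL

Over one 51-h interval, 51/44 ≈ 1.1591 half-lives elapse, leaving f ≈ 0.4478 of each dose.
At steady state, accumulation factor R = 1/(1 − e^(−kτ)) ≈ 1.8109.
Each bolus raises the concentration by D/Vd = 1033/129 ≈ 8.008 mcg/mL.
Steady-state peak Cmax,ss = C₀·R ≈ 8.008 × 1.8109 ≈ 14.502 mcg/mL.
Peak 14.5 mcg/mL vs MTC 17 mcg/mL: below toxic threshold.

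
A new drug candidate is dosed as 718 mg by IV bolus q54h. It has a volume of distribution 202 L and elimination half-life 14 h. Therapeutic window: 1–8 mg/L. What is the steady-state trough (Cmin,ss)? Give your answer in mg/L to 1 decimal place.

0.3 mg/L

k = ln2/t½ = ln2/14 ≈ 0.049511 h⁻¹; fraction remaining f = e^(−kτ) = e^(−0.049511×54) ≈ 0.0690.
At steady state, accumulation factor R = 1/(1 − e^(−kτ)) ≈ 1.0741.
Each bolus raises the concentration by D/Vd = 718/202 ≈ 3.554 mg/L.
Cmax,ss = C₀/(1 − f) ≈ 3.554/0.9310 ≈ 3.817 mg/L.
One interval later, Cmin,ss = Cmax,ss·e^(−kτ) ≈ 3.817 × 0.0690 ≈ 0.263 mg/L.
Trough 0.3 mg/L vs MEC 1 mg/L: subtherapeutic.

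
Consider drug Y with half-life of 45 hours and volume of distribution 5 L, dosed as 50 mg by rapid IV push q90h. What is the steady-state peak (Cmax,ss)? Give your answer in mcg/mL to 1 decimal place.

τ = 90 h = 2 half-lives, so f = (1/2)^2 = 0.25.
Accumulation ratio R = 1/(1 − f) = 1/0.75 = 4/3.
Single-dose peak C₀ = D/Vd = 50/5 = 10 mcg/mL.
Steady-state peak Cmax,ss = C₀·R = 10 × 4/3 ≈ 13.333 mcg/mL.

13.3 mcg/mL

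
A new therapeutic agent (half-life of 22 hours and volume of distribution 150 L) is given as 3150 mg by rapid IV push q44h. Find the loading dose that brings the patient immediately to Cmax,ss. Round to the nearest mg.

4200 mg

f = (1/2)^(44/22) ≈ 0.250000; accumulation ratio R = 1/(1−f) ≈ 1.33333.
Loading dose to hit Cmax,ss on first dose: D_load = D_maint·R ≈ 3150 × 1.33333 ≈ 4199.99 mg.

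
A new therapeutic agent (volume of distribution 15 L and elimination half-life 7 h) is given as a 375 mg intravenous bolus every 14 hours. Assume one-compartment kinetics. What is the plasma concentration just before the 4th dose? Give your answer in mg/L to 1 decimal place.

8.2 mg/L

f = (1/2)^(τ/t½) = (1/2)^(14/7) ≈ 0.2500.
C₀ = D/Vd = 375/15 ≈ 25.000 mg/L.
Before the 4th dose, 3 doses have been given. Superposition: Cmin = C₀·(f + f² + … + f^3).
≈ 25.000 × (0.2500 + 0.0625 + 0.0156) ≈ 25.000 × 0.3281 ≈ 8.203 mg/L.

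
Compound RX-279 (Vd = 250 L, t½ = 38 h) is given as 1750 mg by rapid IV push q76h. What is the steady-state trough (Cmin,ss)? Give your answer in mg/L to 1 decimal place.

2.3 mg/L

The dosing interval is 2 half-lives, so f = 2^(−2) = 0.25.
Accumulation ratio R = 1/(1 − f) = 1/0.75 = 4/3.
Single-dose peak C₀ = D/Vd = 1750/250 = 7 mg/L.
Steady-state peak Cmax,ss = C₀·R = 7 × 4/3 ≈ 9.333 mg/L.
Steady-state trough Cmin,ss = Cmax,ss·f ≈ 9.333 × 0.25 ≈ 2.333 mg/L.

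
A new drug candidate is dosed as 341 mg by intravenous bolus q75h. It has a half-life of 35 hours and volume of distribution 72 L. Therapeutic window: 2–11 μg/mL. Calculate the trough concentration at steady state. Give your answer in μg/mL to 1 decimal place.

k = ln2/t½ = ln2/35 ≈ 0.019804 h⁻¹; fraction remaining f = e^(−kτ) = e^(−0.019804×75) ≈ 0.2264.
Accumulation ratio R = 1/(1 − f) ≈ 1/0.7736 ≈ 1.2927.
Each bolus raises the concentration by D/Vd = 341/72 ≈ 4.736 μg/mL.
Steady-state peak Cmax,ss = C₀·R ≈ 4.736 × 1.2927 ≈ 6.122 μg/mL.
Steady-state trough Cmin,ss = Cmax,ss·f ≈ 6.122 × 0.2264 ≈ 1.386 μg/mL.
Trough 1.4 μg/mL vs MEC 2 μg/mL: subtherapeutic.

1.4 μg/mL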